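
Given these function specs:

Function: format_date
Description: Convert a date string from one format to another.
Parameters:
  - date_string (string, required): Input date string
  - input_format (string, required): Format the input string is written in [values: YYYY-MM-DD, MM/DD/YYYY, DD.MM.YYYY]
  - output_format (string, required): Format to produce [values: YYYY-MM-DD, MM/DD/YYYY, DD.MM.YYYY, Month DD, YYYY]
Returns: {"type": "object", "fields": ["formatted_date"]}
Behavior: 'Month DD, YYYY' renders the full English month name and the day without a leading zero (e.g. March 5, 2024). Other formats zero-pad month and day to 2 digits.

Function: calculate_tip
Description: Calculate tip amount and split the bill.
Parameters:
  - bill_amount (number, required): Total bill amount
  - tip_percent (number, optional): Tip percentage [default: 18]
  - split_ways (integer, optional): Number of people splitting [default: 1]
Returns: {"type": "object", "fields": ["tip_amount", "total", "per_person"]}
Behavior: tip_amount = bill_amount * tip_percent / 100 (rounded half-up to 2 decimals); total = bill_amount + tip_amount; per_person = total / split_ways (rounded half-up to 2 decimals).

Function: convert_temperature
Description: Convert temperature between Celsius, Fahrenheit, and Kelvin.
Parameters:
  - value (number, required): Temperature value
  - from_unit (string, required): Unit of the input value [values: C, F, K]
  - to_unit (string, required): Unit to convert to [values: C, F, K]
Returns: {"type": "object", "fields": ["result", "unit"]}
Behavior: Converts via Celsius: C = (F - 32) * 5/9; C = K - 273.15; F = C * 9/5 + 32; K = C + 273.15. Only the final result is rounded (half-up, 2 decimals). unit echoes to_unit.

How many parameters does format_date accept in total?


Parameters of format_date: date_string (required), input_format (required), output_format (required)
Total:
3


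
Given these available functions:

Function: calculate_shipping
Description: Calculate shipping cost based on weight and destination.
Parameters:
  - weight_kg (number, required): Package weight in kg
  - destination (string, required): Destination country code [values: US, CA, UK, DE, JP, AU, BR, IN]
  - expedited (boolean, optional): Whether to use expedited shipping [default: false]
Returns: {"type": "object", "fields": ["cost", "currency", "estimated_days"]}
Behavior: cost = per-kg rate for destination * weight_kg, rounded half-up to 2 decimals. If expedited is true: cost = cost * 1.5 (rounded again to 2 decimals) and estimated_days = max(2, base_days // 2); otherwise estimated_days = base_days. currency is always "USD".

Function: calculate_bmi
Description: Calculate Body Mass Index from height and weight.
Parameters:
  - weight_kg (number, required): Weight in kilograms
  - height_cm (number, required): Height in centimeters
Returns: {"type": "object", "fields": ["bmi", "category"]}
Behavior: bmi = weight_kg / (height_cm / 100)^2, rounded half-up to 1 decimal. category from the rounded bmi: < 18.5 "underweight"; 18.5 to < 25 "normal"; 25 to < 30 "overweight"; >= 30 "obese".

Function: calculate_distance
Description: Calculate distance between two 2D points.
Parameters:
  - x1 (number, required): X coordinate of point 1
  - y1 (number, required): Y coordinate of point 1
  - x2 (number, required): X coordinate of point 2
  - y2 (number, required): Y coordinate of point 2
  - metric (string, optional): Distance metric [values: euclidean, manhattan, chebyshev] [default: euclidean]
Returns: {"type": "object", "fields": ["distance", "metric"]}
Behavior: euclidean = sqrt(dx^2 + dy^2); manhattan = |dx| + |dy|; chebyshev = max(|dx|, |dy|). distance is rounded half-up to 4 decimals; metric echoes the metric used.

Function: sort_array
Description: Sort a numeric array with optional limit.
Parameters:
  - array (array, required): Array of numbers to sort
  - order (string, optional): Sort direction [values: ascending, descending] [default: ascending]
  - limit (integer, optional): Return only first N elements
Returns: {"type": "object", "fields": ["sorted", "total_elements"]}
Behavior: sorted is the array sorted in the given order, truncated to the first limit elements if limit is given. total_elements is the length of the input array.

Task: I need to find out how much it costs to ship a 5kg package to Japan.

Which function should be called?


The task needs a function whose description is: Calculate shipping cost based on weight and destination.
calculate_shipping


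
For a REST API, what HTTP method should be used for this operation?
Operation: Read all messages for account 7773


GET = read, POST = create, PUT = update/replace, DELETE = remove
This operation is a read.
GET


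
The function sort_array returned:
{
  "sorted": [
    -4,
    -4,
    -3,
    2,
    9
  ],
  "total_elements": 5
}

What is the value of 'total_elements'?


5


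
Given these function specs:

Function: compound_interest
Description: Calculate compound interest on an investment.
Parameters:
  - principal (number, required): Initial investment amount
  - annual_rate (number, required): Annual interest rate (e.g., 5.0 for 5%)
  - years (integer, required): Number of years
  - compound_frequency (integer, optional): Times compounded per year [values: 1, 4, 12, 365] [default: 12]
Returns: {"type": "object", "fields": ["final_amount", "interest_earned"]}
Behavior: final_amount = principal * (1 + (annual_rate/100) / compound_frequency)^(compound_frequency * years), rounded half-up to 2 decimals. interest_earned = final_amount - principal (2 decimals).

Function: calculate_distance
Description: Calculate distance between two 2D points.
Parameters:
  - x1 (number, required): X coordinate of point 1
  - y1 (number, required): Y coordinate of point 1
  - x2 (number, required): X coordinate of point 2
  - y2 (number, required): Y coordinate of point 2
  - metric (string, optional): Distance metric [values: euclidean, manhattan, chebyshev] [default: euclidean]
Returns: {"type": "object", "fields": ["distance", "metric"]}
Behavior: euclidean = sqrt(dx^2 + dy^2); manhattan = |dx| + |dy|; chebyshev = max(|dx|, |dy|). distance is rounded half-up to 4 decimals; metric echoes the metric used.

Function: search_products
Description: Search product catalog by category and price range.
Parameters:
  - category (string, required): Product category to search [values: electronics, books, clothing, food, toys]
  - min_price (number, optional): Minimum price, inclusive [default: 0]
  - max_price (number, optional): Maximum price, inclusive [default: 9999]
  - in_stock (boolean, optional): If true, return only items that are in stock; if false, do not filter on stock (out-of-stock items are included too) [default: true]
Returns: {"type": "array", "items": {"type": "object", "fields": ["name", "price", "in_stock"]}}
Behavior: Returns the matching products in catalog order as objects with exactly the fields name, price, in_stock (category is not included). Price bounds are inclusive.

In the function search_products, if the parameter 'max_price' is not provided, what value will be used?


The search_products spec declares:
  - max_price (number, optional): Maximum price, inclusive [default: 9999]
Default:
9999


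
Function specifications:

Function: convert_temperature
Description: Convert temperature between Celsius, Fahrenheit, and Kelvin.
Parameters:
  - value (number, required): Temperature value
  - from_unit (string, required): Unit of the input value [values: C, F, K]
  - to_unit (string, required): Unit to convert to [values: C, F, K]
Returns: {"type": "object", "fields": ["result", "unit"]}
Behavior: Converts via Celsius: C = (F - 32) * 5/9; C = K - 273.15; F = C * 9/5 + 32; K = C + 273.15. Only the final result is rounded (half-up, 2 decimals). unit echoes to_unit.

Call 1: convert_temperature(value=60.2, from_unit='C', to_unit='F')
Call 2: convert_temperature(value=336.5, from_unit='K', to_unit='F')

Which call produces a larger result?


Call 1:
  Input already in C: 60.2
  To F: 60.2 * 9/5 + 32 = 140.36
  Round to 2 decimals: 140.36
  -> 140.36 F
Call 2:
  To C: 336.5 - 273.15 = 63.35
  To F: 63.35 * 9/5 + 32 = 146.03
  Round to 2 decimals: 146.03
  -> 146.03 F
Call 2 (146.03 F)


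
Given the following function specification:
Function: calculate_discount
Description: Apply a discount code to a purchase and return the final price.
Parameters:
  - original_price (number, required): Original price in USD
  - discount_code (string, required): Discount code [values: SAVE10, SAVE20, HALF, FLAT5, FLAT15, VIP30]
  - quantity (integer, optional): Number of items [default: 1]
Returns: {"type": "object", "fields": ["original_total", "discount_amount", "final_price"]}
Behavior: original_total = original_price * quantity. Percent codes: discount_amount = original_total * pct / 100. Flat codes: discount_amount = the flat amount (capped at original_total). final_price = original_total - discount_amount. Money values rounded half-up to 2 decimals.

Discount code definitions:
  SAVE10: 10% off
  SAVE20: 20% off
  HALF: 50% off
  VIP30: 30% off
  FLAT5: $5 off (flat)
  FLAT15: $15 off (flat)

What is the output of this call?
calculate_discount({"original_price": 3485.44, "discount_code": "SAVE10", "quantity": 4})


original_total = 3485.44 * 4 = 13941.76
SAVE10 = 10% off: discount_amount = 13941.76 * 10/100 = 1394.176 -> 1394.18
final_price = 13941.76 - 1394.18 = 12547.58
Output:
{"original_total": 13941.76, "discount_amount": 1394.18, "final_price": 12547.58}


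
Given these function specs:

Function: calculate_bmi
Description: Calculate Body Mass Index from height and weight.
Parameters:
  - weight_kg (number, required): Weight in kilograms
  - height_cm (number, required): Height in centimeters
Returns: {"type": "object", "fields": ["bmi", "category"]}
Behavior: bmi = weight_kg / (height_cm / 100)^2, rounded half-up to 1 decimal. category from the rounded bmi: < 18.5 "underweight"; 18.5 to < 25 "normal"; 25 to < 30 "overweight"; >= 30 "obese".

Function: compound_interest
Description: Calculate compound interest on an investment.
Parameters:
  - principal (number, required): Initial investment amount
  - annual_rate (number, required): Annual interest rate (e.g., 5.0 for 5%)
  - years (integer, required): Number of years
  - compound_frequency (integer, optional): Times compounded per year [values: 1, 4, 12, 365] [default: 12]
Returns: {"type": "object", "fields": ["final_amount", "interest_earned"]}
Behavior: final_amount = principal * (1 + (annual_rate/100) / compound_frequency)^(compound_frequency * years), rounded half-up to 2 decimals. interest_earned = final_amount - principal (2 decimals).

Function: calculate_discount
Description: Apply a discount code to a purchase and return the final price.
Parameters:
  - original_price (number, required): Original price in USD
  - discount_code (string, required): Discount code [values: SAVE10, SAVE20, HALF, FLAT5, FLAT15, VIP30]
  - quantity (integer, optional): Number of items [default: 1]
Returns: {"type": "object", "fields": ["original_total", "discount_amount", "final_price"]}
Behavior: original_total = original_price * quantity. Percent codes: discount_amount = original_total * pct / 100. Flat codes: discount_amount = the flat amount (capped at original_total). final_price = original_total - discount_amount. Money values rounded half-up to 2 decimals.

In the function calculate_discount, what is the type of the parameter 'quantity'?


The calculate_discount spec declares:
  - quantity (integer, optional): Number of items [default: 1]
Type:
integer


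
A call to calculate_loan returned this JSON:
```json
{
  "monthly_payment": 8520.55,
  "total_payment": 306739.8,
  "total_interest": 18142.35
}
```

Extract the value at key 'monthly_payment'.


8520.55


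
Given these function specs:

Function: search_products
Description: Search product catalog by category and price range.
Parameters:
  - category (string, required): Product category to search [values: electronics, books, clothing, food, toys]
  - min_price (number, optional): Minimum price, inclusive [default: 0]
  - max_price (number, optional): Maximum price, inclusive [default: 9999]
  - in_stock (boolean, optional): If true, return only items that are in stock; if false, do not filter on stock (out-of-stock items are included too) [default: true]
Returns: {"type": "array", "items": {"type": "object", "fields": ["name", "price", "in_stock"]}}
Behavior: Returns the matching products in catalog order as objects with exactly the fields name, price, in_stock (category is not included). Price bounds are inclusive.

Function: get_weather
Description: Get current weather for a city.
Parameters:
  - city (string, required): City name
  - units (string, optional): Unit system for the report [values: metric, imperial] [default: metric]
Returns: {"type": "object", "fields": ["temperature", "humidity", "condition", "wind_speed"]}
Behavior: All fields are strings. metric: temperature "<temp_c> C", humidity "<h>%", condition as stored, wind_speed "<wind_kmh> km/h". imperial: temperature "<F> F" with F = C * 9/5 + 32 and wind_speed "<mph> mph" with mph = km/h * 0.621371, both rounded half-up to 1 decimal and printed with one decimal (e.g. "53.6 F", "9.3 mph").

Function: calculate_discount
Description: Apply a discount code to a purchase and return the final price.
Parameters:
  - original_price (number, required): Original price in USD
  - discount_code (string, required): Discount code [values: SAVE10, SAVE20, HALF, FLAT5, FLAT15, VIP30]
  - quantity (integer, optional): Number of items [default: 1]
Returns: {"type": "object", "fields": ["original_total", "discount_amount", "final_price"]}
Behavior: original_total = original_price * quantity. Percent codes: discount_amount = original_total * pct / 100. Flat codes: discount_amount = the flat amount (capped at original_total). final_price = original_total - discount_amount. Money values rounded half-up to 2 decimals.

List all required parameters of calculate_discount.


Parameters of calculate_discount and their required/optional flag:
  original_price: required
  discount_code: required
  quantity: optional
discount_code, original_price


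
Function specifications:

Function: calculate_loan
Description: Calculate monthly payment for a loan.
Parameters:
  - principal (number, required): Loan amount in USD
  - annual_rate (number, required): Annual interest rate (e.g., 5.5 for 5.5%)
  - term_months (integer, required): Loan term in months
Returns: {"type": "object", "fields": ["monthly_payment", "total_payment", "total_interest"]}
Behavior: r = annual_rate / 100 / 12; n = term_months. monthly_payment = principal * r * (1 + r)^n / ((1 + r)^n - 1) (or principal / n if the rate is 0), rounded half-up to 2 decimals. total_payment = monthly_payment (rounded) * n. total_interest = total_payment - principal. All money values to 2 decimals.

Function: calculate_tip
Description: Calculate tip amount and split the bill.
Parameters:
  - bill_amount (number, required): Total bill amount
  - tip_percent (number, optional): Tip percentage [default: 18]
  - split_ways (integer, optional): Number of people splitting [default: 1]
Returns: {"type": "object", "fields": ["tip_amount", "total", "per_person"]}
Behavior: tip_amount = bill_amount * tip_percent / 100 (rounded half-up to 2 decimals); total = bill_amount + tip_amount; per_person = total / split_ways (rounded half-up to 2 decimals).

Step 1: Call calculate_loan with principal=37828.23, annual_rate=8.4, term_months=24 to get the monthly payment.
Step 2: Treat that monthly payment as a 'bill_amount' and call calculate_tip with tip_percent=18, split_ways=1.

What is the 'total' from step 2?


Step 1: calculate_loan(principal=37828.23, annual_rate=8.4, term_months=24)
  r = 8.4 / 100 / 12 = 0.007 (keep full precision)
  (1 + r)^24 = 1.18224448
  monthly_payment = 37828.23 * 0.007 * 1.18224448 / (1.18224448 - 1) = 1717.777785 -> 1717.78
  total_payment = 1717.78 * 24 = 41226.72
  total_interest = 41226.72 - 37828.23 = 3398.49
  -> monthly_payment = 1717.78
Step 2: calculate_tip(bill_amount=1717.78, tip_percent=18, split_ways=1)
  tip_amount = 1717.78 * 18/100 = 309.2004 -> 309.20
  total = 1717.78 + 309.20 = 2026.98
  per_person = 2026.98 / 1 = 2026.98 -> 2026.98
  -> total = 2026.98
$2026.98


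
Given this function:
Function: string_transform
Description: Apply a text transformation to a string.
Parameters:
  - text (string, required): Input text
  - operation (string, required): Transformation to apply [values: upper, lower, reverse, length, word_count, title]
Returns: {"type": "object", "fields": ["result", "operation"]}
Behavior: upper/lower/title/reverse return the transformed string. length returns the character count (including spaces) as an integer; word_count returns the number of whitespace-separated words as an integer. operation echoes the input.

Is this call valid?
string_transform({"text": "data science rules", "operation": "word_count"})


Checking all required parameters present and types match... All valid.
Valid


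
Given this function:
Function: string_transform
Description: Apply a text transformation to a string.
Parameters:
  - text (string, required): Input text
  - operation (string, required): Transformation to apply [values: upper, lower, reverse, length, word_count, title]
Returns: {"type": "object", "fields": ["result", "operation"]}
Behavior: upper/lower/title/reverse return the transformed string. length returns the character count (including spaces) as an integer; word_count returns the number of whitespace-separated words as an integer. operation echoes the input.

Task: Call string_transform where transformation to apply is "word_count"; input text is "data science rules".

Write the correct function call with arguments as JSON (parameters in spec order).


Mapping each described value to its parameter name:
  'Transformation to apply' -> operation = "word_count"
  'Input text' -> text = "data science rules"
string_transform({"text": "data science rules", "operation": "word_count"})


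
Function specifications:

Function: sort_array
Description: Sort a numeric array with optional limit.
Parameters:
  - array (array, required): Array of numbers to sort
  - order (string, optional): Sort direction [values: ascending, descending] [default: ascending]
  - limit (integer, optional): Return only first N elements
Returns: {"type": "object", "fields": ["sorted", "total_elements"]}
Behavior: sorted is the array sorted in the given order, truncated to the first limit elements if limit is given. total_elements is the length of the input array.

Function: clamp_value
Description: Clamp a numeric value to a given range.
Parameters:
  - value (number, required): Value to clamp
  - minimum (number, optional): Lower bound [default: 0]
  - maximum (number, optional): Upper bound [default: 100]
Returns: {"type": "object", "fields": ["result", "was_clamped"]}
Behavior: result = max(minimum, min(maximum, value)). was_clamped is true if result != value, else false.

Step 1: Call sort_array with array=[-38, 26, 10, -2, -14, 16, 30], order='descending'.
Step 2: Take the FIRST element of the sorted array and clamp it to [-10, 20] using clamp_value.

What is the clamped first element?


Step 1: sort_array(order=descending)
  sorted: [30, 26, 16, 10, -2, -14, -38]
  -> first element = 30
Step 2: clamp_value(value=30, minimum=-10, maximum=20)
  result = max(-10, min(20, 30)) = max(-10, 20) = 20
  was_clamped = (20 != 30) = true
  -> result = 20
20


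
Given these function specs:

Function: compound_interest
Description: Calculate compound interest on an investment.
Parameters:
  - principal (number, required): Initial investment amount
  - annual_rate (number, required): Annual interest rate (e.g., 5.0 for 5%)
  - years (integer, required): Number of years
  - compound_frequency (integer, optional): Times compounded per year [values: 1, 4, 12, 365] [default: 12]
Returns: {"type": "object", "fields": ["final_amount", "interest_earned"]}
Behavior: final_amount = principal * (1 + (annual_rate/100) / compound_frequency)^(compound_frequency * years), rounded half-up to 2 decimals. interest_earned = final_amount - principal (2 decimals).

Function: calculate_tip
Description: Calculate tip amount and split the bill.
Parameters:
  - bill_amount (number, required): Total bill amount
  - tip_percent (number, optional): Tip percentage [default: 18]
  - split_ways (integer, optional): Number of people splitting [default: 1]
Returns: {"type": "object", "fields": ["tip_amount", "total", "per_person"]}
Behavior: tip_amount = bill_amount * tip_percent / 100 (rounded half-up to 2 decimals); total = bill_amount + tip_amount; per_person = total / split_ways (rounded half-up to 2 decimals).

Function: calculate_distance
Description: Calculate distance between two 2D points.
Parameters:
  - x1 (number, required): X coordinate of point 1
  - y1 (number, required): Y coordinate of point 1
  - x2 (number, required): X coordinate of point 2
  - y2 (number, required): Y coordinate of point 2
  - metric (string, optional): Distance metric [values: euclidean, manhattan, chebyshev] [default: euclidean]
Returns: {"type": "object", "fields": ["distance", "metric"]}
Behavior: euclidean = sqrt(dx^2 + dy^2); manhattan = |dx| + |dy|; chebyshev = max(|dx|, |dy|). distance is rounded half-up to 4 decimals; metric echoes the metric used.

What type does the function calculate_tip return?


The calculate_tip spec declares Returns: {"type": "object", "fields": ["tip_amount", "total", "per_person"]}
Type:
object


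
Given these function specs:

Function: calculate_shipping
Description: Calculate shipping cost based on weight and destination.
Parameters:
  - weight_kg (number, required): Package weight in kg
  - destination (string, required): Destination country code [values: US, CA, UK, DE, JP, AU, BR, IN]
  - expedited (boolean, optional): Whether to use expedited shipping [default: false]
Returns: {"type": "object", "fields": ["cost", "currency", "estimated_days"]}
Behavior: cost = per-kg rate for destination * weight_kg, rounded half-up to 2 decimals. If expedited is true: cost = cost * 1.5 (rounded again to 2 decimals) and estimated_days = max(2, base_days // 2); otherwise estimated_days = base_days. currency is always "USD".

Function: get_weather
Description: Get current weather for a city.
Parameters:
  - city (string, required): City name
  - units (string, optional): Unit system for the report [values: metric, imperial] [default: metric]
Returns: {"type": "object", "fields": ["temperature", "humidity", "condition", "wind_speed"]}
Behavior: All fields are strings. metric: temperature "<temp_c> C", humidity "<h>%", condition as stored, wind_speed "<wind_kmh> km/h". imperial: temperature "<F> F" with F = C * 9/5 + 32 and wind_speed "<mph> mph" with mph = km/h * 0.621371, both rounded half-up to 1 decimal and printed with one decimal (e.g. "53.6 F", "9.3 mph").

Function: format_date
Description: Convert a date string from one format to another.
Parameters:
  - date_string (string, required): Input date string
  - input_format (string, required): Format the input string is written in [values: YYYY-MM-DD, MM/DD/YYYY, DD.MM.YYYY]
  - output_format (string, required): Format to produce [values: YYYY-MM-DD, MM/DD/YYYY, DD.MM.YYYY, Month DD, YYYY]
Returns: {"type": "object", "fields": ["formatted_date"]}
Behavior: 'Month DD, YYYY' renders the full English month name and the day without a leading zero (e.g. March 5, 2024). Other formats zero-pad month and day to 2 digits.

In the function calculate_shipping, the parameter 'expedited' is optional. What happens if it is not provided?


The calculate_shipping spec declares:
  - expedited (boolean, optional): Whether to use expedited shipping [default: false]
It defaults to false


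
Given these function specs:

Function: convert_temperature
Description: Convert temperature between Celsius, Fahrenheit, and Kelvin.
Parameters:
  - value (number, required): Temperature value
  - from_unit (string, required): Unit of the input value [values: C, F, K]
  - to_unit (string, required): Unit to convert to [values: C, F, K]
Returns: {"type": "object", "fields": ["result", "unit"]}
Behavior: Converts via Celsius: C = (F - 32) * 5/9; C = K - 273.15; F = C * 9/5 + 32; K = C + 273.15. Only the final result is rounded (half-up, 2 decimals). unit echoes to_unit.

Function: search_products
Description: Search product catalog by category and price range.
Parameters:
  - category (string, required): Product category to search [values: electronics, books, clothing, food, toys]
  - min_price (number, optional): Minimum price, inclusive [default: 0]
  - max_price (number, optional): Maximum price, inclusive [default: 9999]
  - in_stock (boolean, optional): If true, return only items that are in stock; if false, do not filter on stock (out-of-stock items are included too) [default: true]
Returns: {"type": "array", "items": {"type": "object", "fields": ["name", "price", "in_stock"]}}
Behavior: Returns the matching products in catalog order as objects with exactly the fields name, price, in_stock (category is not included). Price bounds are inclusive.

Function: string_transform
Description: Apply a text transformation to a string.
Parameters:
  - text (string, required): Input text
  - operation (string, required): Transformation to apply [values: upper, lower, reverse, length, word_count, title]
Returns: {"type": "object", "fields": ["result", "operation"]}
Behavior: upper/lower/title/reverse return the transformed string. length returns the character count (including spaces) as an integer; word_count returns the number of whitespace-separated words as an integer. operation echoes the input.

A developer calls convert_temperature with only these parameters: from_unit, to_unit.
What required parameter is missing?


Required parameters: value, from_unit, to_unit
Provided: from_unit, to_unit
Missing: value
value


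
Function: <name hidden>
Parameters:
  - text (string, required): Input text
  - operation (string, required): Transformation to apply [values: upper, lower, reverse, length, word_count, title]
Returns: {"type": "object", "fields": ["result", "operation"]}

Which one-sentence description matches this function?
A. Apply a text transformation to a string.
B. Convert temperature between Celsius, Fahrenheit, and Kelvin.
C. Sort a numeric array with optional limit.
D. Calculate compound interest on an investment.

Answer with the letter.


Parameters text, operation and return ["result", "operation"] fit: Apply a text transformation to a string.
A


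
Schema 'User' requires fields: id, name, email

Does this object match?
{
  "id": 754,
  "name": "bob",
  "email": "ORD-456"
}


Checking required fields... All present.
Valid - all required fields present


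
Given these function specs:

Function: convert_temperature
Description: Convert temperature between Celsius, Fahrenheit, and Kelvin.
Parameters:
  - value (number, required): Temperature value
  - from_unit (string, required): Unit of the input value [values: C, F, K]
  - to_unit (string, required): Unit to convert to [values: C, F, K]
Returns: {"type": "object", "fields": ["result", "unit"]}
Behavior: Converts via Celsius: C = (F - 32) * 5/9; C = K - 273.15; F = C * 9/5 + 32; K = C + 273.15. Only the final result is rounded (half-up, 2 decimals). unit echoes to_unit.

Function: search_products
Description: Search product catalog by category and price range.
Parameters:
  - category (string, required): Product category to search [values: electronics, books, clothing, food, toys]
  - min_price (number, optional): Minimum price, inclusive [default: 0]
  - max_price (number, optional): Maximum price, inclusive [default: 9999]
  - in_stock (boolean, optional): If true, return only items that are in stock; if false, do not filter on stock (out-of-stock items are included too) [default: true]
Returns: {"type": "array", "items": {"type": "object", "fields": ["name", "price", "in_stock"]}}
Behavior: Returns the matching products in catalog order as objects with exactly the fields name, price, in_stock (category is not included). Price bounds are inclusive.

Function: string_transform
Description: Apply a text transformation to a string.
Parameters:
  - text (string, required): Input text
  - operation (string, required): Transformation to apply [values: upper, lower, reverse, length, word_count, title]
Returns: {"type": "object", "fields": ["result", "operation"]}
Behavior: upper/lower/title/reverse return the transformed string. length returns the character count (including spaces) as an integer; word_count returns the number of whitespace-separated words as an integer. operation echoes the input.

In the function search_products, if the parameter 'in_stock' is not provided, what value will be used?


The search_products spec declares:
  - in_stock (boolean, optional): If true, return only items that are in stock; if false, do not filter on stock (out-of-stock items are included too) [default: true]
Default:
true


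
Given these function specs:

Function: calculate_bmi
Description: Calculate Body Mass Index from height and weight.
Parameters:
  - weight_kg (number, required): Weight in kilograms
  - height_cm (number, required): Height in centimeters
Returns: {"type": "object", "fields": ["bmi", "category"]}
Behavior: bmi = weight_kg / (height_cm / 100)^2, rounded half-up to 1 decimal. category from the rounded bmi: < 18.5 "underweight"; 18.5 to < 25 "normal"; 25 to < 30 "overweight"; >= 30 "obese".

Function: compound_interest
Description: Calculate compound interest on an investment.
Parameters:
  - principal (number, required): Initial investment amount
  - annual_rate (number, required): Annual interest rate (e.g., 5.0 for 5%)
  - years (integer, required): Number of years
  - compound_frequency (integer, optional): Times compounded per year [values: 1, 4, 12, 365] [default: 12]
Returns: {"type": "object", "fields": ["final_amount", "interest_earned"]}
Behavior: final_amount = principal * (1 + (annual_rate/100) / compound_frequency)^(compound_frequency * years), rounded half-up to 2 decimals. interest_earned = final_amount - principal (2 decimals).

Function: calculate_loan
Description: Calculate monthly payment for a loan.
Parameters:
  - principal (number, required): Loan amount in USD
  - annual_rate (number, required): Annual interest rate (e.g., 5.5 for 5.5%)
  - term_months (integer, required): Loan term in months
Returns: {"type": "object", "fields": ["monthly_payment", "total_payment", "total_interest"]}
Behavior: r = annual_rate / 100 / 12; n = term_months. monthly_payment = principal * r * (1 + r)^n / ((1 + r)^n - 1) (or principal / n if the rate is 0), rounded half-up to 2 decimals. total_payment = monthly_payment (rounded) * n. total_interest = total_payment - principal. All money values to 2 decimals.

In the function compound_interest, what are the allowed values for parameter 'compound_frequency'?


The compound_interest spec declares:
  - compound_frequency (integer, optional): Times compounded per year [values: 1, 4, 12, 365] [default: 12]
Allowed values:
1, 4, 12, 365


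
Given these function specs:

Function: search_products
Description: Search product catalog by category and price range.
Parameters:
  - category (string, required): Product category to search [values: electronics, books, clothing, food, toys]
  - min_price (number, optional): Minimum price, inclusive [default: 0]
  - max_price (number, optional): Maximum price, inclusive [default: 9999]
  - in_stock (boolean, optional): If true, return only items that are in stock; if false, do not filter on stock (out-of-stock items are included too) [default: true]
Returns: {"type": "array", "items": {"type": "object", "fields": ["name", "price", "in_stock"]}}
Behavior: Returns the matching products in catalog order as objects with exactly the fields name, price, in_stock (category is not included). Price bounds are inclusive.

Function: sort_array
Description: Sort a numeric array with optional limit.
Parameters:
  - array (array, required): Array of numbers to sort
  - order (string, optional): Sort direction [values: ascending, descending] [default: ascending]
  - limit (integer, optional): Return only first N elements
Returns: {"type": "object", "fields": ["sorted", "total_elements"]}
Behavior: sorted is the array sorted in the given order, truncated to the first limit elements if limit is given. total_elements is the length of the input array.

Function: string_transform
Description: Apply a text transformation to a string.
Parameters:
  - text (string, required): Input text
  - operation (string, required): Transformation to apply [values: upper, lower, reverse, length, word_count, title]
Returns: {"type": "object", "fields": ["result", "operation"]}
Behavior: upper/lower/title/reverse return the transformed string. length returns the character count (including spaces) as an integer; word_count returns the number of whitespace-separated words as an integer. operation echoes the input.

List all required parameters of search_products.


Parameters of search_products and their required/optional flag:
  category: required
  min_price: optional
  max_price: optional
  in_stock: optional
category


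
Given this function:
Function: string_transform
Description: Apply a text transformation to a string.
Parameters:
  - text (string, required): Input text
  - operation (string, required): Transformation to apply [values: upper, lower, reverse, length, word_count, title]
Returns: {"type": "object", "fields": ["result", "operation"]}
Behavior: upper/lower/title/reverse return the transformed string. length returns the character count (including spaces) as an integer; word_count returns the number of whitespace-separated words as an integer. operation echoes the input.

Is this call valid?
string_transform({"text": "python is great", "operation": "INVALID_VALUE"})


Checking parameter values...
Parameter 'operation' has value 'INVALID_VALUE' not in allowed: upper, lower, reverse, length, word_count, title
Invalid - 'operation' must be one of upper, lower, reverse, length, word_count, title


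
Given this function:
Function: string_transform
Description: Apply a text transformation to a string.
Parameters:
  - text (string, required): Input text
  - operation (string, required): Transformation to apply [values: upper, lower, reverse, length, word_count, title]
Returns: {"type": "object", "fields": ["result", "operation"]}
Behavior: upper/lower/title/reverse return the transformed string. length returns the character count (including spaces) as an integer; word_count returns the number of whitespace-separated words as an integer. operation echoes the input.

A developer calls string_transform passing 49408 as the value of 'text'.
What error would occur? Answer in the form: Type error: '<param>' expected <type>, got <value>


Spec: 'text' is declared as string; 49408 is an integer.
Type error: 'text' expected string, got 49408


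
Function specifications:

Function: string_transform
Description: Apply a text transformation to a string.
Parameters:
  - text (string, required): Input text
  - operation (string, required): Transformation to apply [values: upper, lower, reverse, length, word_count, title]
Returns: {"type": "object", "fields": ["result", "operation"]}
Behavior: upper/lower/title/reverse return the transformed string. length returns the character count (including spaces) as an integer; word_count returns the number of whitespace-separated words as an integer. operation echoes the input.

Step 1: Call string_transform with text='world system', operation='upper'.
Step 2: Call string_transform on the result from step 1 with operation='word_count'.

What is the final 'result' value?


Step 1: string_transform(text='world system', operation='upper')
  -> result = 'WORLD SYSTEM'
Step 2: string_transform(text='WORLD SYSTEM', operation='word_count')
  words: WORLD, SYSTEM -> 2
  -> result = 2
2


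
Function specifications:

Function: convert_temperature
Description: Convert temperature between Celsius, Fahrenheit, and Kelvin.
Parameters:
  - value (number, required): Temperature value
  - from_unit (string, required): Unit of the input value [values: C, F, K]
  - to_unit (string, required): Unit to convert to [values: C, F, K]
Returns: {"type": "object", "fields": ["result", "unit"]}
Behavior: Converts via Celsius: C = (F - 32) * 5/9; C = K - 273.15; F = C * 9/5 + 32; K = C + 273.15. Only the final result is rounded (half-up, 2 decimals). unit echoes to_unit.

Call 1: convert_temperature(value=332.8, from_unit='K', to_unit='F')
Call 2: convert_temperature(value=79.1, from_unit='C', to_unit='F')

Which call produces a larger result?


Call 1:
  To C: 332.8 - 273.15 = 59.65
  To F: 59.65 * 9/5 + 32 = 139.37
  Round to 2 decimals: 139.37
  -> 139.37 F
Call 2:
  Input already in C: 79.1
  To F: 79.1 * 9/5 + 32 = 174.38
  Round to 2 decimals: 174.38
  -> 174.38 F
Call 2 (174.38 F)


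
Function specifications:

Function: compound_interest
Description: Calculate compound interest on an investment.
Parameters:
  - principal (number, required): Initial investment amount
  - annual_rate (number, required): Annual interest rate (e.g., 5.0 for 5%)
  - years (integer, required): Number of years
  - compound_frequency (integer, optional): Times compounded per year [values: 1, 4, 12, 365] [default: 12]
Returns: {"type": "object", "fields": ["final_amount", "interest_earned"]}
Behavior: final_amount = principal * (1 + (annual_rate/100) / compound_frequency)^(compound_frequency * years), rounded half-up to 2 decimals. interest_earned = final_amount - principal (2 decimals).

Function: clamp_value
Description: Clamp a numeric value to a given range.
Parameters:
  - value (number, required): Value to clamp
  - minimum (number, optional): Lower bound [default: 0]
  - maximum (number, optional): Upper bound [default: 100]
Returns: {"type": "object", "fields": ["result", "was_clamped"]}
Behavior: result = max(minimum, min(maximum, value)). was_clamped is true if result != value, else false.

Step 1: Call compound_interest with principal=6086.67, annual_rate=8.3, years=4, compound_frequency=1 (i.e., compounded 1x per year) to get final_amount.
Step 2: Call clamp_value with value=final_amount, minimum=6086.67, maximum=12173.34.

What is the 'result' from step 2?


Step 1: compound_interest
  rate per period = 8.3/100/1 = 0.083 (keep full precision); periods = 1 * 4 = 4
  (1 + 0.083)^4 = 1.37566861
  final_amount = 6086.67 * 1.37566861 = 8373.240836 -> 8373.24
  interest_earned = 8373.24 - 6086.67 = 2286.57
  -> final_amount = 8373.24
Step 2: clamp_value(value=8373.24, minimum=6086.67, maximum=12173.34)
  result = max(6086.67, min(12173.34, 8373.24)) = max(6086.67, 8373.24) = 8373.24
  was_clamped = (8373.24 != 8373.24) = false
  -> result = 8373.24
8373.24


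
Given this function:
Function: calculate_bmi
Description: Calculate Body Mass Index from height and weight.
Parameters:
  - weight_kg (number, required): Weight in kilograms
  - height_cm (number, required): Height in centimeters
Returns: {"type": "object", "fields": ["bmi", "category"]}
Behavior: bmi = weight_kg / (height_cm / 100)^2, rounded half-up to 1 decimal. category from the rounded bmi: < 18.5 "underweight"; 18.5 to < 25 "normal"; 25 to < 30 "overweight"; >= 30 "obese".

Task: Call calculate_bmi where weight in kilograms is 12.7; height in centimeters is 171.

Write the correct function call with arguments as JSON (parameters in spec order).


Mapping each described value to its parameter name:
  'Weight in kilograms' -> weight_kg = 12.7
  'Height in centimeters' -> height_cm = 171
calculate_bmi({"weight_kg": 12.7, "height_cm": 171})


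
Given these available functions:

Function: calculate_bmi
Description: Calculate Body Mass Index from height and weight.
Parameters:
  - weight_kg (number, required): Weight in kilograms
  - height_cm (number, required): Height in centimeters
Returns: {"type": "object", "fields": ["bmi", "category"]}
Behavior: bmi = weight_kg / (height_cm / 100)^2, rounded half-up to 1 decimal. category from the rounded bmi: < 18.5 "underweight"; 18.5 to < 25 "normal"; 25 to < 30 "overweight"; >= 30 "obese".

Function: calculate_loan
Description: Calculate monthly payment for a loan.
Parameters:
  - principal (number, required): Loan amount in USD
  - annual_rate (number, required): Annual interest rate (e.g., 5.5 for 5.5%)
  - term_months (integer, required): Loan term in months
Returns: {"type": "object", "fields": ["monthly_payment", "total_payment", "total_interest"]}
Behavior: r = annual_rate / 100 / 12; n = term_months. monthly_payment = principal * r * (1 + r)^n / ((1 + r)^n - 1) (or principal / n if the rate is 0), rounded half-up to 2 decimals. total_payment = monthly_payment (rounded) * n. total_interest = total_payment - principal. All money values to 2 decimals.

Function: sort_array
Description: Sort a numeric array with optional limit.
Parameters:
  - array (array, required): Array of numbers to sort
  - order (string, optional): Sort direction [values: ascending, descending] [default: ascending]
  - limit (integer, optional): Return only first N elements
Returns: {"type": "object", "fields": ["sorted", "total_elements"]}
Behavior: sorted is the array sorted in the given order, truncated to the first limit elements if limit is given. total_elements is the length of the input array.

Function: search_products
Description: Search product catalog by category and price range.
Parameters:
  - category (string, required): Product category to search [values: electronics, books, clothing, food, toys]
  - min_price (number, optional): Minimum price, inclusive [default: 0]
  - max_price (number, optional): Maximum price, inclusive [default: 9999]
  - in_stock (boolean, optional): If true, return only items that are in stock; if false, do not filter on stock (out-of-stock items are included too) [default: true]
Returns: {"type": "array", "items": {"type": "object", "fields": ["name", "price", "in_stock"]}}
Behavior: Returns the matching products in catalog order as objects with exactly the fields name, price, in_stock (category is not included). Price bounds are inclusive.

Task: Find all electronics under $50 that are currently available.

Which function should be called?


The task needs a function whose description is: Search product catalog by category and price range.
search_products
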